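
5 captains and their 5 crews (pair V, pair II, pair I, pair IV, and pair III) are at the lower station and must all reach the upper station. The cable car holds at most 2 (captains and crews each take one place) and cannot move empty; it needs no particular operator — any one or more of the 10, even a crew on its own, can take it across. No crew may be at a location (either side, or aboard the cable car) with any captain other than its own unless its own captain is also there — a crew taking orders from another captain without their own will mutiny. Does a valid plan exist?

No

Following every safe sequence of crossings from the start, the most of the 10 that can be at the upper station as the cable car arrives there on crossings 1, 3, 5, 7 is 2, 3, 4, 5 respectively; the best ever achieved is 5 of 10.
From crossing 9 on, no configuration arises that was not already reachable earlier: only 82 distinct safe configurations (who is on which side, and where the cable car is) can ever be reached, none of them has everyone across, and every continuation just revisits them. So no valid plan exists.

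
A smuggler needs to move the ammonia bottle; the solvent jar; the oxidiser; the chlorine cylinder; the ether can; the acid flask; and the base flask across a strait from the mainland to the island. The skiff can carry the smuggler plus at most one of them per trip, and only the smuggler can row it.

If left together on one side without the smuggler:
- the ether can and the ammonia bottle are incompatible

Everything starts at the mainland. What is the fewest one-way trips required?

Counting alone: the smuggler can take at most 1 across per trip to the island, so moving all 7 needs at least 7 loaded trips out, with a return between consecutive ones — at least 13 crossings.
The plan below uses exactly 13 crossings, so it is optimal:
1. Smuggler goes to the island with the ammonia bottle.
2. Smuggler goes back to the mainland alone.
3. Smuggler goes to the island with the solvent jar.
4. Smuggler goes back to the mainland alone.
5. Smuggler goes to the island with the oxidiser.
6. Smuggler goes back to the mainland alone.
7. Smuggler goes to the island with the chlorine cylinder.
8. Smuggler goes back to the mainland alone.
9. Smuggler goes to the island with the acid flask.
10. Smuggler goes back to the mainland alone.
11. Smuggler goes to the island with the base flask.
12. Smuggler goes back to the mainland alone.
13. Smuggler goes to the island with the ether can.

13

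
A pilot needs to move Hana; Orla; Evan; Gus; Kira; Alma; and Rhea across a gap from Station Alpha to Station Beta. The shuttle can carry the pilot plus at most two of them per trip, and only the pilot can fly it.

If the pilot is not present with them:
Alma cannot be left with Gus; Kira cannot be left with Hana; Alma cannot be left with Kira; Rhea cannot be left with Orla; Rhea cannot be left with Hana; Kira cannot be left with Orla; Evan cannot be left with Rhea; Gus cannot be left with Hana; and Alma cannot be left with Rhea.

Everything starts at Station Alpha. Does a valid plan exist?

No

Whatever the first load, the items left behind include a forbidden pair without the pilot. No opening move is safe, so no plan exists.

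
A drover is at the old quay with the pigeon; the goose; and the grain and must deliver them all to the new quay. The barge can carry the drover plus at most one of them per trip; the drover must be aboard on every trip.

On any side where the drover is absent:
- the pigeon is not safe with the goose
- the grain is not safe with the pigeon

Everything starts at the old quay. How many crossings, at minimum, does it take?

Counting alone: the drover can take at most 1 across per trip to the new quay, so moving all 3 needs at least 3 loaded trips out, with a return between consecutive ones — at least 5 crossings.
The safety rule pushes this higher. Following every safe sequence of crossings, the most of the 3 that can be at the new quay as the barge arrives there on crossing 5 is 2 — never all 3.
So no plan with fewer than 7 crossings exists, and this one achieves 7:
1. Drover goes to the new quay with the pigeon.
2. Drover goes back to the old quay alone.
3. Drover goes to the new quay with the goose.
4. Drover goes back to the old quay with the pigeon.
5. Drover goes to the new quay with the grain.
6. Drover goes back to the old quay alone.
7. Drover goes to the new quay with the pigeon.

7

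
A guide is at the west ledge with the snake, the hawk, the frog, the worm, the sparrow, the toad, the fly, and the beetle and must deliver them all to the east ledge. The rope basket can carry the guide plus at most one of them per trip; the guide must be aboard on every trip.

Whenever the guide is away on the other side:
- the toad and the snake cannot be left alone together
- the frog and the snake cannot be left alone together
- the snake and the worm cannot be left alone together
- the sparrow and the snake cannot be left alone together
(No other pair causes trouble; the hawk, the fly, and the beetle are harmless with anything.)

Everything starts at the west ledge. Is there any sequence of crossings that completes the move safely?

Following every safe sequence of crossings from the start, the most of the 8 that can be at the east ledge as the rope basket arrives there on crossings 1, 3, 5, 7, 9 is 1, 2, 3, 4, 5 respectively; the best ever achieved is 5 of 8.
From crossing 11 on, no configuration arises that was not already reachable earlier: only 88 distinct safe configurations (who is on which side, and where the rope basket is) can ever be reached, none of them has everyone across, and every continuation just revisits them. So no valid plan exists.

No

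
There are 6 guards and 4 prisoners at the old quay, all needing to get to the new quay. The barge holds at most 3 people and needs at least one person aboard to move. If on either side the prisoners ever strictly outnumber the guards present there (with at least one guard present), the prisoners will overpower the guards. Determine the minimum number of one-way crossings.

Counting alone: each trip to the new quay takes at most 3 across and each return brings at least 1 back, so after t trips out (and t−1 returns) at most 3t − (t−1) of the 10 are across; that first reaches 10 at t = 5, so at least 9 crossings are needed.
The plan below uses exactly 9 crossings, so it is optimal:
1. 2 prisoners → the new quay.  (the old quay: 6G 2P; the new quay: 0G 2P)
2. 1 prisoner ← the old quay.  (the old quay: 6G 3P; the new quay: 0G 1P)
3. 3 prisoners → the new quay.  (the old quay: 6G 0P; the new quay: 0G 4P)
4. 1 prisoner ← the old quay.  (the old quay: 6G 1P; the new quay: 0G 3P)
5. 3 guards → the new quay.  (the old quay: 3G 1P; the new quay: 3G 3P)
6. 1 prisoner ← the old quay.  (the old quay: 3G 2P; the new quay: 3G 2P)
7. 1 guard and 2 prisoners → the new quay.  (the old quay: 2G 0P; the new quay: 4G 4P)
8. 1 prisoner ← the old quay.  (the old quay: 2G 1P; the new quay: 4G 3P)
9. 2 guards and 1 prisoner → the new quay.  (the old quay: 0G 0P; the new quay: 6G 4P)

9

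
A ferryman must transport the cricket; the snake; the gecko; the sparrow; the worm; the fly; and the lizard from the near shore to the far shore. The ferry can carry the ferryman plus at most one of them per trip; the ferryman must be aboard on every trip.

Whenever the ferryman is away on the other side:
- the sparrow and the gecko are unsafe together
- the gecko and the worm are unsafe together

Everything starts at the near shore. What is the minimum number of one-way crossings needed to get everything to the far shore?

Counting alone: the ferryman can take at most 1 across per trip to the far shore, so moving all 7 needs at least 7 loaded trips out, with a return between consecutive ones — at least 13 crossings.
The safety rule pushes this higher. Following every safe sequence of crossings, the most of the 7 that can be at the far shore as the ferry arrives there on crossing 13 is 6 — never all 7.
So no plan with fewer than 15 crossings exists, and this one achieves 15:
1. Ferryman goes to the far shore with the gecko.  [the near shore: the cricket, the fly, the lizard, the snake, the sparrow, the worm | the far shore: the gecko]
2. Ferryman goes back to the near shore alone.  [the near shore: the cricket, the fly, the lizard, the snake, the sparrow, the worm | the far shore: the gecko]
3. Ferryman goes to the far shore with the cricket.  [the near shore: the fly, the lizard, the snake, the sparrow, the worm | the far shore: the cricket, the gecko]
4. Ferryman goes back to the near shore alone.  [the near shore: the fly, the lizard, the snake, the sparrow, the worm | the far shore: the cricket, the gecko]
5. Ferryman goes to the far shore with the snake.  [the near shore: the fly, the lizard, the sparrow, the worm | the far shore: the cricket, the gecko, the snake]
6. Ferryman goes back to the near shore alone.  [the near shore: the fly, the lizard, the sparrow, the worm | the far shore: the cricket, the gecko, the snake]
7. Ferryman goes to the far shore with the sparrow.  [the near shore: the fly, the lizard, the worm | the far shore: the cricket, the gecko, the snake, the sparrow]
8. Ferryman goes back to the near shore with the gecko.  [the near shore: the fly, the gecko, the lizard, the worm | the far shore: the cricket, the snake, the sparrow]
9. Ferryman goes to the far shore with the worm.  [the near shore: the fly, the gecko, the lizard | the far shore: the cricket, the snake, the sparrow, the worm]
10. Ferryman goes back to the near shore alone.  [the near shore: the fly, the gecko, the lizard | the far shore: the cricket, the snake, the sparrow, the worm]
11. Ferryman goes to the far shore with the fly.  [the near shore: the gecko, the lizard | the far shore: the cricket, the fly, the snake, the sparrow, the worm]
12. Ferryman goes back to the near shore alone.  [the near shore: the gecko, the lizard | the far shore: the cricket, the fly, the snake, the sparrow, the worm]
13. Ferryman goes to the far shore with the lizard.  [the near shore: the gecko | the far shore: the cricket, the fly, the lizard, the snake, the sparrow, the worm]
14. Ferryman goes back to the near shore alone.  [the near shore: the gecko | the far shore: the cricket, the fly, the lizard, the snake, the sparrow, the worm]
15. Ferryman goes to the far shore with the gecko.  [the near shore: — | the far shore: the cricket, the fly, the gecko, the lizard, the snake, the sparrow, the worm]

15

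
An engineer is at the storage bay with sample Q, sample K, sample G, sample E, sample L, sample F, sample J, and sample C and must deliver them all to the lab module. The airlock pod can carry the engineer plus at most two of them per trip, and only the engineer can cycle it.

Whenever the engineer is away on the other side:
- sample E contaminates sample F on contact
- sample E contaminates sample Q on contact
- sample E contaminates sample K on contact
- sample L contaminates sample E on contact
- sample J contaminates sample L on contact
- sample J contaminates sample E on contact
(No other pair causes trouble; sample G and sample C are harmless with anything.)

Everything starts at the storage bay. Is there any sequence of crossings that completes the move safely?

1. Engineer goes to the lab module with sample E and sample L.  [the storage bay: sample C, sample F, sample G, sample J, sample K, sample Q | the lab module: sample E, sample L]
2. Engineer goes back to the storage bay with sample E.  [the storage bay: sample C, sample E, sample F, sample G, sample J, sample K, sample Q | the lab module: sample L]
3. Engineer goes to the lab module with sample E and sample Q.  [the storage bay: sample C, sample F, sample G, sample J, sample K | the lab module: sample E, sample L, sample Q]
4. Engineer goes back to the storage bay with sample E.  [the storage bay: sample C, sample E, sample F, sample G, sample J, sample K | the lab module: sample L, sample Q]
5. Engineer goes to the lab module with sample E and sample K.  [the storage bay: sample C, sample F, sample G, sample J | the lab module: sample E, sample K, sample L, sample Q]
6. Engineer goes back to the storage bay with sample E.  [the storage bay: sample C, sample E, sample F, sample G, sample J | the lab module: sample K, sample L, sample Q]
7. Engineer goes to the lab module with sample E and sample G.  [the storage bay: sample C, sample F, sample J | the lab module: sample E, sample G, sample K, sample L, sample Q]
8. Engineer goes back to the storage bay with sample E.  [the storage bay: sample C, sample E, sample F, sample J | the lab module: sample G, sample K, sample L, sample Q]
9. Engineer goes to the lab module with sample E and sample F.  [the storage bay: sample C, sample J | the lab module: sample E, sample F, sample G, sample K, sample L, sample Q]
10. Engineer goes back to the storage bay with sample E.  [the storage bay: sample C, sample E, sample J | the lab module: sample F, sample G, sample K, sample L, sample Q]
11. Engineer goes to the lab module with sample C and sample E.  [the storage bay: sample J | the lab module: sample C, sample E, sample F, sample G, sample K, sample L, sample Q]
12. Engineer goes back to the storage bay with sample E.  [the storage bay: sample E, sample J | the lab module: sample C, sample F, sample G, sample K, sample L, sample Q]
13. Engineer goes to the lab module with sample E and sample J.  [the storage bay: — | the lab module: sample C, sample E, sample F, sample G, sample J, sample K, sample L, sample Q]

Yes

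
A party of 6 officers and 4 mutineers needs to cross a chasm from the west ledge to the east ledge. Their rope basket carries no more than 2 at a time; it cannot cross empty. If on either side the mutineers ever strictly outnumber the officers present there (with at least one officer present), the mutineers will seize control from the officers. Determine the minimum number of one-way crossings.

17

Counting alone: each trip to the east ledge takes at most 2 across and each return brings at least 1 back, so after t trips out (and t−1 returns) at most 2t − (t−1) of the 10 are across; that first reaches 10 at t = 9, so at least 17 crossings are needed.
The plan below uses exactly 17 crossings, so it is optimal:
1. 2 mutineers → the east ledge.  (the west ledge: 6O 2M; the east ledge: 0O 2M)
2. 1 mutineer ← the west ledge.  (the west ledge: 6O 3M; the east ledge: 0O 1M)
3. 2 mutineers → the east ledge.  (the west ledge: 6O 1M; the east ledge: 0O 3M)
4. 1 mutineer ← the west ledge.  (the west ledge: 6O 2M; the east ledge: 0O 2M)
5. 2 officers → the east ledge.  (the west ledge: 4O 2M; the east ledge: 2O 2M)
6. 1 mutineer ← the west ledge.  (the west ledge: 4O 3M; the east ledge: 2O 1M)
7. 1 officer and 1 mutineer → the east ledge.  (the west ledge: 3O 2M; the east ledge: 3O 2M)
8. 1 mutineer ← the west ledge.  (the west ledge: 3O 3M; the east ledge: 3O 1M)
9. 2 mutineers → the east ledge.  (the west ledge: 3O 1M; the east ledge: 3O 3M)
10. 1 mutineer ← the west ledge.  (the west ledge: 3O 2M; the east ledge: 3O 2M)
11. 1 officer and 1 mutineer → the east ledge.  (the west ledge: 2O 1M; the east ledge: 4O 3M)
12. 1 mutineer ← the west ledge.  (the west ledge: 2O 2M; the east ledge: 4O 2M)
13. 2 mutineers → the east ledge.  (the west ledge: 2O 0M; the east ledge: 4O 4M)
14. 1 mutineer ← the west ledge.  (the west ledge: 2O 1M; the east ledge: 4O 3M)
15. 1 officer and 1 mutineer → the east ledge.  (the west ledge: 1O 0M; the east ledge: 5O 4M)
16. 1 mutineer ← the west ledge.  (the west ledge: 1O 1M; the east ledge: 5O 3M)
17. 1 officer and 1 mutineer → the east ledge.  (the west ledge: 0O 0M; the east ledge: 6O 4M)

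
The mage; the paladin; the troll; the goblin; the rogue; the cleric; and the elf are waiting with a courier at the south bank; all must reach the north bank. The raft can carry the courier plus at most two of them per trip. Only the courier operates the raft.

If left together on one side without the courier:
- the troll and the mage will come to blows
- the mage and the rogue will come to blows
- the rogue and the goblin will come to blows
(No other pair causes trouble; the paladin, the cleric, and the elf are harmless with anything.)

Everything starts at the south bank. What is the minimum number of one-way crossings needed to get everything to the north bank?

7

Counting alone: the courier can take at most 2 across per trip to the north bank, so moving all 7 needs at least 4 loaded trips out, with a return between consecutive ones — at least 7 crossings.
The plan below uses exactly 7 crossings, so it is optimal:
1. Courier goes to the north bank with the goblin and the mage.
2. Courier goes back to the south bank alone.
3. Courier goes to the north bank with the paladin.
4. Courier goes back to the south bank alone.
5. Courier goes to the north bank with the cleric and the elf.
6. Courier goes back to the south bank alone.
7. Courier goes to the north bank with the rogue and the troll.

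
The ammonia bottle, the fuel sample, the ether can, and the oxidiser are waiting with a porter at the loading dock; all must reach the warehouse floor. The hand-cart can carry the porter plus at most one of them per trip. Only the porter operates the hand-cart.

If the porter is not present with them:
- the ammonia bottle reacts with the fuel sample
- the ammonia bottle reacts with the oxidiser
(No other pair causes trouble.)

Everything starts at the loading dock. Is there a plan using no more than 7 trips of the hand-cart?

No

Counting alone: the porter can take at most 1 across per trip to the warehouse floor, so moving all 4 needs at least 4 loaded trips out, with a return between consecutive ones — at least 7 crossings.
The safety rule pushes this higher. Following every safe sequence of crossings, the most of the 4 that can be at the warehouse floor as the hand-cart arrives there on crossing 7 is 3 — never all 4.
So the move cannot be finished within 7 crossings. (The shortest complete plan takes 9:)
1. Porter goes to the warehouse floor with the ammonia bottle.  [the loading dock: the ether can, the fuel sample, the oxidiser | the warehouse floor: the ammonia bottle]
2. Porter goes back to the loading dock alone.  [the loading dock: the ether can, the fuel sample, the oxidiser | the warehouse floor: the ammonia bottle]
3. Porter goes to the warehouse floor with the fuel sample.  [the loading dock: the ether can, the oxidiser | the warehouse floor: the ammonia bottle, the fuel sample]
4. Porter goes back to the loading dock with the ammonia bottle.  [the loading dock: the ammonia bottle, the ether can, the oxidiser | the warehouse floor: the fuel sample]
5. Porter goes to the warehouse floor with the oxidiser.  [the loading dock: the ammonia bottle, the ether can | the warehouse floor: the fuel sample, the oxidiser]
6. Porter goes back to the loading dock alone.  [the loading dock: the ammonia bottle, the ether can | the warehouse floor: the fuel sample, the oxidiser]
7. Porter goes to the warehouse floor with the ether can.  [the loading dock: the ammonia bottle | the warehouse floor: the ether can, the fuel sample, the oxidiser]
8. Porter goes back to the loading dock alone.  [the loading dock: the ammonia bottle | the warehouse floor: the ether can, the fuel sample, the oxidiser]
9. Porter goes to the warehouse floor with the ammonia bottle.  [the loading dock: — | the warehouse floor: the ammonia bottle, the ether can, the fuel sample, the oxidiser]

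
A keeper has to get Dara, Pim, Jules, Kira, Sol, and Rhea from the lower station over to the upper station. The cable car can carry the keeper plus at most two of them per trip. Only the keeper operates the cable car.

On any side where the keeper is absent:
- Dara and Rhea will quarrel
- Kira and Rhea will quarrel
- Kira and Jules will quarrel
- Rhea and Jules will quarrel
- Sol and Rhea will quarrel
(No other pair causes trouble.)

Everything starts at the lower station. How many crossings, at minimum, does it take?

9

Counting alone: the keeper can take at most 2 across per trip to the upper station, so moving all 6 needs at least 3 loaded trips out, with a return between consecutive ones — at least 5 crossings.
The safety rule pushes this higher. Following every safe sequence of crossings, the most of the 6 that can be at the upper station as the cable car arrives there on crossings 5, 7 is 4, 5 respectively — never all 6.
So no plan with fewer than 9 crossings exists, and this one achieves 9:
1. Keeper goes to the upper station with Jules and Rhea.  [the lower station: Dara, Kira, Pim, Sol | the upper station: Jules, Rhea]
2. Keeper goes back to the lower station with Jules.  [the lower station: Dara, Jules, Kira, Pim, Sol | the upper station: Rhea]
3. Keeper goes to the upper station with Dara and Jules.  [the lower station: Kira, Pim, Sol | the upper station: Dara, Jules, Rhea]
4. Keeper goes back to the lower station with Rhea.  [the lower station: Kira, Pim, Rhea, Sol | the upper station: Dara, Jules]
5. Keeper goes to the upper station with Pim and Rhea.  [the lower station: Kira, Sol | the upper station: Dara, Jules, Pim, Rhea]
6. Keeper goes back to the lower station with Rhea.  [the lower station: Kira, Rhea, Sol | the upper station: Dara, Jules, Pim]
7. Keeper goes to the upper station with Kira and Sol.  [the lower station: Rhea | the upper station: Dara, Jules, Kira, Pim, Sol]
8. Keeper goes back to the lower station with Jules.  [the lower station: Jules, Rhea | the upper station: Dara, Kira, Pim, Sol]
9. Keeper goes to the upper station with Jules and Rhea.  [the lower station: — | the upper station: Dara, Jules, Kira, Pim, Rhea, Sol]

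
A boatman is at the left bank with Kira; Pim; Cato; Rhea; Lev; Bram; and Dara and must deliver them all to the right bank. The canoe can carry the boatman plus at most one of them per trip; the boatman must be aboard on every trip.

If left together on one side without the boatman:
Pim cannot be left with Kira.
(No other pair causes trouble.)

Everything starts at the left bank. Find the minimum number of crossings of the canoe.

Counting alone: the boatman can take at most 1 across per trip to the right bank, so moving all 7 needs at least 7 loaded trips out, with a return between consecutive ones — at least 13 crossings.
The plan below uses exactly 13 crossings, so it is optimal:
1. Boatman goes to the right bank with Kira.
2. Boatman goes back to the left bank alone.
3. Boatman goes to the right bank with Cato.
4. Boatman goes back to the left bank alone.
5. Boatman goes to the right bank with Rhea.
6. Boatman goes back to the left bank alone.
7. Boatman goes to the right bank with Lev.
8. Boatman goes back to the left bank alone.
9. Boatman goes to the right bank with Bram.
10. Boatman goes back to the left bank alone.
11. Boatman goes to the right bank with Dara.
12. Boatman goes back to the left bank alone.
13. Boatman goes to the right bank with Pim.

13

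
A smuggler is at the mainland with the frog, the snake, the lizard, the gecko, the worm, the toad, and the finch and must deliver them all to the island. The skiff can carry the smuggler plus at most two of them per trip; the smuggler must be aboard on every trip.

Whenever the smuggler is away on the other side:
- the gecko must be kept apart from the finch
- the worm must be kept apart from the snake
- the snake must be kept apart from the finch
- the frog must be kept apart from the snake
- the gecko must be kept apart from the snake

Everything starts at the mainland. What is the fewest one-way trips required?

11

Counting alone: the smuggler can take at most 2 across per trip to the island, so moving all 7 needs at least 4 loaded trips out, with a return between consecutive ones — at least 7 crossings.
The safety rule pushes this higher. Following every safe sequence of crossings, the most of the 7 that can be at the island as the skiff arrives there on crossings 7, 9 is 5, 6 respectively — never all 7.
So no plan with fewer than 11 crossings exists, and this one achieves 11:
1. Smuggler goes to the island with the gecko and the snake.  [the mainland: the finch, the frog, the lizard, the toad, the worm | the island: the gecko, the snake]
2. Smuggler goes back to the mainland with the snake.  [the mainland: the finch, the frog, the lizard, the snake, the toad, the worm | the island: the gecko]
3. Smuggler goes to the island with the frog and the snake.  [the mainland: the finch, the lizard, the toad, the worm | the island: the frog, the gecko, the snake]
4. Smuggler goes back to the mainland with the snake.  [the mainland: the finch, the lizard, the snake, the toad, the worm | the island: the frog, the gecko]
5. Smuggler goes to the island with the lizard and the snake.  [the mainland: the finch, the toad, the worm | the island: the frog, the gecko, the lizard, the snake]
6. Smuggler goes back to the mainland with the snake.  [the mainland: the finch, the snake, the toad, the worm | the island: the frog, the gecko, the lizard]
7. Smuggler goes to the island with the snake and the worm.  [the mainland: the finch, the toad | the island: the frog, the gecko, the lizard, the snake, the worm]
8. Smuggler goes back to the mainland with the snake.  [the mainland: the finch, the snake, the toad | the island: the frog, the gecko, the lizard, the worm]
9. Smuggler goes to the island with the snake and the toad.  [the mainland: the finch | the island: the frog, the gecko, the lizard, the snake, the toad, the worm]
10. Smuggler goes back to the mainland with the snake.  [the mainland: the finch, the snake | the island: the frog, the gecko, the lizard, the toad, the worm]
11. Smuggler goes to the island with the finch and the snake.  [the mainland: — | the island: the finch, the frog, the gecko, the lizard, the snake, the toad, the worm]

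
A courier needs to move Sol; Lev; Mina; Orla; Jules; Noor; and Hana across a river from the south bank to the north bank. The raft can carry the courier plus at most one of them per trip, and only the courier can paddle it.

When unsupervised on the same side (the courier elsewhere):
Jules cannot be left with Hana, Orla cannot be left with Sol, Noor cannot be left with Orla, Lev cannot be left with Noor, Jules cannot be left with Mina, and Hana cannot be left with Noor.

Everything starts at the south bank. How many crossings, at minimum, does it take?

impossible

Whatever the first load, the items left behind include a forbidden pair without the courier. No opening move is safe, so no plan exists.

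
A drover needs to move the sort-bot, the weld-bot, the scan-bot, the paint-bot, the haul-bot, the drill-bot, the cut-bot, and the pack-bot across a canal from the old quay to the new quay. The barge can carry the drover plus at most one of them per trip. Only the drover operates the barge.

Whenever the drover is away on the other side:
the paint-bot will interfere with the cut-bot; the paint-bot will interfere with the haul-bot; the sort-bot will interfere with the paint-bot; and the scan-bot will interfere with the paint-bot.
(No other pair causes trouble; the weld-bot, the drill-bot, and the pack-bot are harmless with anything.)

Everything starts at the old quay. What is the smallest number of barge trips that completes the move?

Following every safe sequence of crossings from the start, the most of the 8 that can be at the new quay as the barge arrives there on crossings 1, 3, 5, 7, 9 is 1, 2, 3, 4, 5 respectively; the best ever achieved is 5 of 8.
From crossing 11 on, no configuration arises that was not already reachable earlier: only 88 distinct safe configurations (who is on which side, and where the barge is) can ever be reached, none of them has everyone across, and every continuation just revisits them. So no valid plan exists.

impossible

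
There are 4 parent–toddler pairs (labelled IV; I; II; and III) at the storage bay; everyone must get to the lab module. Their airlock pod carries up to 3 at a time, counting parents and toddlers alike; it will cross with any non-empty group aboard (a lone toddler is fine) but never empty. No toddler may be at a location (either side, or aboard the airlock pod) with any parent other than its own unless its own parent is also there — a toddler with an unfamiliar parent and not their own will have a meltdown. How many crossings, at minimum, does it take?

9

Counting alone: each trip to the lab module takes at most 3 across and each return brings at least 1 back, so after t trips out (and t−1 returns) at most 3t − (t−1) of the 8 are across; that first reaches 8 at t = 4, so at least 7 crossings are needed.
The safety rule pushes this higher. Following every safe sequence of crossings, the most of the 8 that can be at the lab module as the airlock pod arrives there on crossing 7 is 7 — never all 8.
So no plan with fewer than 9 crossings exists, and this one achieves 9:
1. parent IV and toddler IV cross → the lab module.
2. parent IV crosses ← the storage bay.
3. parent I, parent IV, and toddler I cross → the lab module.
4. parent IV and toddler IV cross ← the storage bay.
5. parent II, parent III, and parent IV cross → the lab module.
6. toddler I crosses ← the storage bay.
7. toddler I and toddler IV cross → the lab module.
8. toddler IV crosses ← the storage bay.
9. toddler II, toddler III, and toddler IV cross → the lab module.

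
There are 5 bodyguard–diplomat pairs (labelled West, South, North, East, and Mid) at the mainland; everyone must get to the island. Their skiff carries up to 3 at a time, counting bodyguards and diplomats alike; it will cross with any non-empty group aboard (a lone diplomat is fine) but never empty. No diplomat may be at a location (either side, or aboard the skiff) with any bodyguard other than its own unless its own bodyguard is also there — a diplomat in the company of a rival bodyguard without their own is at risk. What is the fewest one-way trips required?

11

Counting alone: each trip to the island takes at most 3 across and each return brings at least 1 back, so after t trips out (and t−1 returns) at most 3t − (t−1) of the 10 are across; that first reaches 10 at t = 5, so at least 9 crossings are needed.
The safety rule pushes this higher. Following every safe sequence of crossings, the most of the 10 that can be at the island as the skiff arrives there on crossing 9 is 9 — never all 10.
So no plan with fewer than 11 crossings exists, and this one achieves 11:
1. bodyguard West and diplomat West cross → the island.
2. bodyguard West crosses ← the mainland.
3. diplomat East, diplomat North, and diplomat South cross → the island.
4. diplomat West crosses ← the mainland.
5. bodyguard East, bodyguard North, and bodyguard South cross → the island.
6. bodyguard South and diplomat South cross ← the mainland.
7. bodyguard Mid, bodyguard South, and bodyguard West cross → the island.
8. diplomat North crosses ← the mainland.
9. diplomat South and diplomat West cross → the island.
10. diplomat West crosses ← the mainland.
11. diplomat Mid, diplomat North, and diplomat West cross → the island.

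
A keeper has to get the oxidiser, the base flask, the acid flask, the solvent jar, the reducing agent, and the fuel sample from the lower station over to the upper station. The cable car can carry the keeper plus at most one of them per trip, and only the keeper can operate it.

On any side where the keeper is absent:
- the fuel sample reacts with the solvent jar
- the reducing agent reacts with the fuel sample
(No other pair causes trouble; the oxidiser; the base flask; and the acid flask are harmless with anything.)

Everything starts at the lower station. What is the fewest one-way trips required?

13

Counting alone: the keeper can take at most 1 across per trip to the upper station, so moving all 6 needs at least 6 loaded trips out, with a return between consecutive ones — at least 11 crossings.
The safety rule pushes this higher. Following every safe sequence of crossings, the most of the 6 that can be at the upper station as the cable car arrives there on crossing 11 is 5 — never all 6.
So no plan with fewer than 13 crossings exists, and this one achieves 13:
1. Keeper goes to the upper station with the fuel sample.
2. Keeper goes back to the lower station alone.
3. Keeper goes to the upper station with the oxidiser.
4. Keeper goes back to the lower station alone.
5. Keeper goes to the upper station with the base flask.
6. Keeper goes back to the lower station alone.
7. Keeper goes to the upper station with the acid flask.
8. Keeper goes back to the lower station alone.
9. Keeper goes to the upper station with the solvent jar.
10. Keeper goes back to the lower station with the fuel sample.
11. Keeper goes to the upper station with the reducing agent.
12. Keeper goes back to the lower station alone.
13. Keeper goes to the upper station with the fuel sample.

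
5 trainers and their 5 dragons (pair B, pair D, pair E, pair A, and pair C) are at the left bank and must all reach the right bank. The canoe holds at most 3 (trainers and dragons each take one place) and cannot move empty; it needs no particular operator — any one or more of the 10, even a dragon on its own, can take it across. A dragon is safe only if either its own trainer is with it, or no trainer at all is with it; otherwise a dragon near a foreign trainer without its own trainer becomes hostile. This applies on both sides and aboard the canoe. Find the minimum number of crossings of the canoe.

11

Counting alone: each trip to the right bank takes at most 3 across and each return brings at least 1 back, so after t trips out (and t−1 returns) at most 3t − (t−1) of the 10 are across; that first reaches 10 at t = 5, so at least 9 crossings are needed.
The safety rule pushes this higher. Following every safe sequence of crossings, the most of the 10 that can be at the right bank as the canoe arrives there on crossing 9 is 9 — never all 10.
So no plan with fewer than 11 crossings exists, and this one achieves 11:
1. dragon B and trainer B cross → the right bank.
2. trainer B crosses ← the left bank.
3. dragon A, dragon D, and dragon E cross → the right bank.
4. dragon B crosses ← the left bank.
5. trainer A, trainer D, and trainer E cross → the right bank.
6. dragon D and trainer D cross ← the left bank.
7. trainer B, trainer C, and trainer D cross → the right bank.
8. dragon E crosses ← the left bank.
9. dragon B and dragon D cross → the right bank.
10. dragon B crosses ← the left bank.
11. dragon B, dragon C, and dragon E cross → the right bank.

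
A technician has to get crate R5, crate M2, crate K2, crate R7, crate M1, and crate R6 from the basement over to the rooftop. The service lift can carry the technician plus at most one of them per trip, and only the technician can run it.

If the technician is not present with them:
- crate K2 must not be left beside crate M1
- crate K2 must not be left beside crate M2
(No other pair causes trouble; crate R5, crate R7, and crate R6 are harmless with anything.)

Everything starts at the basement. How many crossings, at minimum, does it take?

Counting alone: the technician can take at most 1 across per trip to the rooftop, so moving all 6 needs at least 6 loaded trips out, with a return between consecutive ones — at least 11 crossings.
The safety rule pushes this higher. Following every safe sequence of crossings, the most of the 6 that can be at the rooftop as the service lift arrives there on crossing 11 is 5 — never all 6.
So no plan with fewer than 13 crossings exists, and this one achieves 13:
1. Technician goes to the rooftop with crate K2.
2. Technician goes back to the basement alone.
3. Technician goes to the rooftop with crate R5.
4. Technician goes back to the basement alone.
5. Technician goes to the rooftop with crate M2.
6. Technician goes back to the basement with crate K2.
7. Technician goes to the rooftop with crate M1.
8. Technician goes back to the basement alone.
9. Technician goes to the rooftop with crate R7.
10. Technician goes back to the basement alone.
11. Technician goes to the rooftop with crate R6.
12. Technician goes back to the basement alone.
13. Technician goes to the rooftop with crate K2.

13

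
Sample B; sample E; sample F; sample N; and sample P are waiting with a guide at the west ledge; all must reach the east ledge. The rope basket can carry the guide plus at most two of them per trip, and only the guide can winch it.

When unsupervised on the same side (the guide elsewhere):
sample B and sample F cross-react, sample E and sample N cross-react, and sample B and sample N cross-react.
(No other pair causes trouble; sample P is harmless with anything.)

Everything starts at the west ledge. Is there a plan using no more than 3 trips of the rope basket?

Counting alone: the guide can take at most 2 across per trip to the east ledge, so moving all 5 needs at least 3 loaded trips out, with a return between consecutive ones — at least 5 crossings.
Since 3 < 5, 3 crossings cannot be enough. (The shortest complete plan in fact takes 5:)
1. Guide goes to the east ledge with sample B and sample E.
2. Guide goes back to the west ledge alone.
3. Guide goes to the east ledge with sample P.
4. Guide goes back to the west ledge alone.
5. Guide goes to the east ledge with sample F and sample N.

No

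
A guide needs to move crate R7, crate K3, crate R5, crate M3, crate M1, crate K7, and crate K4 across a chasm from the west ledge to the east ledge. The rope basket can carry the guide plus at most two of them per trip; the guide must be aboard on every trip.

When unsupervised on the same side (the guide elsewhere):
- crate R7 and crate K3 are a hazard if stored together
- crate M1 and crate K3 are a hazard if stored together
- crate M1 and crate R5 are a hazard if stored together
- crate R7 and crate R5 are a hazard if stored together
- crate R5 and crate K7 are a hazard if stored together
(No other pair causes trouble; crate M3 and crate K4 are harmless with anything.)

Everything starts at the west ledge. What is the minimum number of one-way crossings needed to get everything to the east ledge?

9

Counting alone: the guide can take at most 2 across per trip to the east ledge, so moving all 7 needs at least 4 loaded trips out, with a return between consecutive ones — at least 7 crossings.
The safety rule pushes this higher. Following every safe sequence of crossings, the most of the 7 that can be at the east ledge as the rope basket arrives there on crossing 7 is 6 — never all 7.
So no plan with fewer than 9 crossings exists, and this one achieves 9:
1. Guide goes to the east ledge with crate K3 and crate R5.
2. Guide goes back to the west ledge alone.
3. Guide goes to the east ledge with crate R7.
4. Guide goes back to the west ledge with crate K3 and crate R5.
5. Guide goes to the east ledge with crate K7 and crate M1.
6. Guide goes back to the west ledge alone.
7. Guide goes to the east ledge with crate K4 and crate M3.
8. Guide goes back to the west ledge alone.
9. Guide goes to the east ledge with crate K3 and crate R5.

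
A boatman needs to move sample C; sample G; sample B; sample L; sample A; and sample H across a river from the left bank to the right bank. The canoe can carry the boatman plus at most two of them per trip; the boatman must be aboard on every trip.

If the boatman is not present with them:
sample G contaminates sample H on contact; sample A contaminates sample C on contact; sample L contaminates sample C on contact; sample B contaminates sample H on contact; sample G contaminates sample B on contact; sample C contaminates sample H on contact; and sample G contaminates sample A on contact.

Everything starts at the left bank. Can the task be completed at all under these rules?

Whatever the first load, the items left behind include a forbidden pair without the boatman. No opening move is safe, so no plan exists.

No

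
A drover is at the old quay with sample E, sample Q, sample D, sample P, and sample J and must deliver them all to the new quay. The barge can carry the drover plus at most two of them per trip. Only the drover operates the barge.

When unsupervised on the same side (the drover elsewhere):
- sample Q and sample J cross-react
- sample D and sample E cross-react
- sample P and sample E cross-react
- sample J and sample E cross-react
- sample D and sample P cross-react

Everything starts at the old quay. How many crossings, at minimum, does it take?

Whatever the first load, the items left behind include a forbidden pair without the drover. No opening move is safe, so no plan exists.

impossible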